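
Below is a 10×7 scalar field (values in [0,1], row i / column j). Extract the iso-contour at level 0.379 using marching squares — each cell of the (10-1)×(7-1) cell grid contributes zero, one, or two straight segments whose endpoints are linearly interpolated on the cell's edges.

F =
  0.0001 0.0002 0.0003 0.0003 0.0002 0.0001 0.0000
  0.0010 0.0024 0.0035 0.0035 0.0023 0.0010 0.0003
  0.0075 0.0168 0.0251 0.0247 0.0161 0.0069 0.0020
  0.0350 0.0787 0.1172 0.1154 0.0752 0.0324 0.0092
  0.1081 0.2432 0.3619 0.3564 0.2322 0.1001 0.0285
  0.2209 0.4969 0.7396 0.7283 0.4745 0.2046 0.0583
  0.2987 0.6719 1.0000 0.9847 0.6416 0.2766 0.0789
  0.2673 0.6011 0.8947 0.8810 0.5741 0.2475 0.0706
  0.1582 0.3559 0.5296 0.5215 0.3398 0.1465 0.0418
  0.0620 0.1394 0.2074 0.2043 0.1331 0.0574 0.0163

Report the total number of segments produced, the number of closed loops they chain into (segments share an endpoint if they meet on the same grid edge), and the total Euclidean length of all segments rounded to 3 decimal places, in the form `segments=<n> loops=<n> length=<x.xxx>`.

segments=16 loops=1 length=14.028

cell (4,0): code 0100 → (4.535,1.000)–(5.000,0.573)
cell (4,1): code 1100 → (4.045,2.000)–(4.535,1.000)
cell (4,2): code 1100 → (4.061,3.000)–(4.045,2.000)
cell (4,3): code 1100 → (4.606,4.000)–(4.061,3.000)
cell (4,4): code 1000 → (5.000,4.354)–(4.606,4.000)
cell (5,0): code 0110 → (5.000,0.573)–(6.000,0.215)
cell (5,4): code 1001 → (6.000,4.719)–(5.000,4.354)
cell (6,0): code 0110 → (6.000,0.215)–(7.000,0.335)
cell (6,4): code 1001 → (7.000,4.597)–(6.000,4.719)
cell (7,0): code 0010 → (7.000,0.335)–(7.906,1.000)
cell (7,1): code 0111 → (7.906,1.000)–(8.000,1.133)
cell (7,3): code 1011 → (8.000,3.784)–(7.833,4.000)
cell (7,4): code 0001 → (7.833,4.000)–(7.000,4.597)
cell (8,1): code 0010 → (8.000,1.133)–(8.467,2.000)
cell (8,2): code 0011 → (8.467,2.000)–(8.449,3.000)
cell (8,3): code 0001 → (8.449,3.000)–(8.000,3.784)
total: 16 segments, chained into 1 closed loop(s), length Σ = 14.028498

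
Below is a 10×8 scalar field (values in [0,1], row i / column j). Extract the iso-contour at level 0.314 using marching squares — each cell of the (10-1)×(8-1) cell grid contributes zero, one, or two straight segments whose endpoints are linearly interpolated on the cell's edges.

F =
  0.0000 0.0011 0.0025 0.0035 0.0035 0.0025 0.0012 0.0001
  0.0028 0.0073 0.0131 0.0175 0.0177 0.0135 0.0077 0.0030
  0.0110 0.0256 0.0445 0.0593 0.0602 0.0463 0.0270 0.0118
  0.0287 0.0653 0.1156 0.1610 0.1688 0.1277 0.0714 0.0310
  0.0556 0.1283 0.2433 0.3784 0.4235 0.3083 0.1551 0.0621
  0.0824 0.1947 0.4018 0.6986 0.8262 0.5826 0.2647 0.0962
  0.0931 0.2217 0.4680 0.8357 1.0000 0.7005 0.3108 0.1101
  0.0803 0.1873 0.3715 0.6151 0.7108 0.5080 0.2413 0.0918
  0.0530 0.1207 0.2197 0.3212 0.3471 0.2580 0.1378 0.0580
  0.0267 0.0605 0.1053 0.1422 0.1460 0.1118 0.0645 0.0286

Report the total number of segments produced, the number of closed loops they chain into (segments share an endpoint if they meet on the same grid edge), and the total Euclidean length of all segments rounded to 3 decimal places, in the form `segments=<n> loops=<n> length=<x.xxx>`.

cell (3,2): code 0100 → (3.704,3.000)–(4.000,2.523)
cell (3,3): code 1100 → (3.570,4.000)–(3.704,3.000)
cell (3,4): code 1000 → (4.000,4.951)–(3.570,4.000)
cell (4,1): code 0100 → (4.446,2.000)–(5.000,1.576)
cell (4,2): code 1110 → (4.000,2.523)–(4.446,2.000)
cell (4,4): code 1101 → (4.021,5.000)–(4.000,4.951)
cell (4,5): code 1000 → (5.000,5.845)–(4.021,5.000)
cell (5,1): code 0110 → (5.000,1.576)–(6.000,1.375)
cell (5,5): code 1001 → (6.000,5.992)–(5.000,5.845)
cell (6,1): code 0110 → (6.000,1.375)–(7.000,1.688)
cell (6,5): code 1001 → (7.000,5.727)–(6.000,5.992)
cell (7,1): code 0010 → (7.000,1.688)–(7.379,2.000)
cell (7,2): code 0111 → (7.379,2.000)–(8.000,2.929)
cell (7,4): code 1011 → (8.000,4.371)–(7.776,5.000)
cell (7,5): code 0001 → (7.776,5.000)–(7.000,5.727)
cell (8,2): code 0010 → (8.000,2.929)–(8.040,3.000)
cell (8,3): code 0011 → (8.040,3.000)–(8.165,4.000)
cell (8,4): code 0001 → (8.165,4.000)–(8.000,4.371)
total: 18 segments, chained into 1 closed loop(s), length Σ = 14.293452

segments=18 loops=1 length=14.293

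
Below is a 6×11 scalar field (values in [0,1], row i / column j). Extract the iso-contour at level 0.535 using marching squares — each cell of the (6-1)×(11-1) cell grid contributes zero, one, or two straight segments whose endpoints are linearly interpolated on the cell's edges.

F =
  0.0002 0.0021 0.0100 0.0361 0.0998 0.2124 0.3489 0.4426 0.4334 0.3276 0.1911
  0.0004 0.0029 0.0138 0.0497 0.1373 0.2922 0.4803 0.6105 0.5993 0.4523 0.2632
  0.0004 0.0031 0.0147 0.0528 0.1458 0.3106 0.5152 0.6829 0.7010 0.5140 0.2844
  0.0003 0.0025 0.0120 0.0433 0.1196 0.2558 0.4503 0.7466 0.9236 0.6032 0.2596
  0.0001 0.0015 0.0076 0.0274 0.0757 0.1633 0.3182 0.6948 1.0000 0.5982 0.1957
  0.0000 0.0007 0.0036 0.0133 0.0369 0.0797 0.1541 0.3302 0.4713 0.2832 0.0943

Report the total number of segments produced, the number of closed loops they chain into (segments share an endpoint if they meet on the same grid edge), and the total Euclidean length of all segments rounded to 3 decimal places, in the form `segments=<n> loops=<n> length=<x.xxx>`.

segments=14 loops=1 length=11.735

cell (0,6): code 0100 → (0.550,7.000)–(1.000,6.420)
cell (0,7): code 1100 → (0.612,8.000)–(0.550,7.000)
cell (0,8): code 1000 → (1.000,8.437)–(0.612,8.000)
cell (1,6): code 0110 → (1.000,6.420)–(2.000,6.118)
cell (1,8): code 1001 → (2.000,8.888)–(1.000,8.437)
cell (2,6): code 0110 → (2.000,6.118)–(3.000,6.286)
cell (2,8): code 1101 → (2.235,9.000)–(2.000,8.888)
cell (2,9): code 1000 → (3.000,9.198)–(2.235,9.000)
cell (3,6): code 0110 → (3.000,6.286)–(4.000,6.576)
cell (3,9): code 1001 → (4.000,9.157)–(3.000,9.198)
cell (4,6): code 0010 → (4.000,6.576)–(4.438,7.000)
cell (4,7): code 0011 → (4.438,7.000)–(4.880,8.000)
cell (4,8): code 0011 → (4.880,8.000)–(4.201,9.000)
cell (4,9): code 0001 → (4.201,9.000)–(4.000,9.157)
total: 14 segments, chained into 1 closed loop(s), length Σ = 11.734716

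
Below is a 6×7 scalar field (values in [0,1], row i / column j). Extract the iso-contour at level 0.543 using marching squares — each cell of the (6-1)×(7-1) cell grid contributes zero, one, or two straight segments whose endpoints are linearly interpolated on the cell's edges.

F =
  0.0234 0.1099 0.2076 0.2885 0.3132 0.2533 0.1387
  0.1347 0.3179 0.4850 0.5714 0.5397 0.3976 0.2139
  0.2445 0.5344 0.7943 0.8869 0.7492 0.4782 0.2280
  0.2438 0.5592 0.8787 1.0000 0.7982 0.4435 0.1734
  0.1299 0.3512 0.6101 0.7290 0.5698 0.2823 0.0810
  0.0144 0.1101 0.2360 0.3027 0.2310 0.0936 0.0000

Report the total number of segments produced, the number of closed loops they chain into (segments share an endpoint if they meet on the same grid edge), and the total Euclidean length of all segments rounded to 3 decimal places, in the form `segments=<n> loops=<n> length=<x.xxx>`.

cell (0,2): code 0100 → (0.900,3.000)–(1.000,2.671)
cell (0,3): code 1000 → (1.000,3.896)–(0.900,3.000)
cell (1,1): code 0100 → (1.188,2.000)–(2.000,1.033)
cell (1,2): code 1110 → (1.000,2.671)–(1.188,2.000)
cell (1,3): code 1101 → (1.016,4.000)–(1.000,3.896)
cell (1,4): code 1000 → (2.000,4.761)–(1.016,4.000)
cell (2,0): code 0100 → (2.347,1.000)–(3.000,0.949)
cell (2,1): code 1110 → (2.000,1.033)–(2.347,1.000)
cell (2,4): code 1001 → (3.000,4.719)–(2.000,4.761)
cell (3,0): code 0010 → (3.000,0.949)–(3.078,1.000)
cell (3,1): code 0111 → (3.078,1.000)–(4.000,1.741)
cell (3,4): code 1001 → (4.000,4.093)–(3.000,4.719)
cell (4,1): code 0010 → (4.000,1.741)–(4.179,2.000)
cell (4,2): code 0011 → (4.179,2.000)–(4.436,3.000)
cell (4,3): code 0011 → (4.436,3.000)–(4.079,4.000)
cell (4,4): code 0001 → (4.079,4.000)–(4.000,4.093)
total: 16 segments, chained into 1 closed loop(s), length Σ = 11.546808

segments=16 loops=1 length=11.547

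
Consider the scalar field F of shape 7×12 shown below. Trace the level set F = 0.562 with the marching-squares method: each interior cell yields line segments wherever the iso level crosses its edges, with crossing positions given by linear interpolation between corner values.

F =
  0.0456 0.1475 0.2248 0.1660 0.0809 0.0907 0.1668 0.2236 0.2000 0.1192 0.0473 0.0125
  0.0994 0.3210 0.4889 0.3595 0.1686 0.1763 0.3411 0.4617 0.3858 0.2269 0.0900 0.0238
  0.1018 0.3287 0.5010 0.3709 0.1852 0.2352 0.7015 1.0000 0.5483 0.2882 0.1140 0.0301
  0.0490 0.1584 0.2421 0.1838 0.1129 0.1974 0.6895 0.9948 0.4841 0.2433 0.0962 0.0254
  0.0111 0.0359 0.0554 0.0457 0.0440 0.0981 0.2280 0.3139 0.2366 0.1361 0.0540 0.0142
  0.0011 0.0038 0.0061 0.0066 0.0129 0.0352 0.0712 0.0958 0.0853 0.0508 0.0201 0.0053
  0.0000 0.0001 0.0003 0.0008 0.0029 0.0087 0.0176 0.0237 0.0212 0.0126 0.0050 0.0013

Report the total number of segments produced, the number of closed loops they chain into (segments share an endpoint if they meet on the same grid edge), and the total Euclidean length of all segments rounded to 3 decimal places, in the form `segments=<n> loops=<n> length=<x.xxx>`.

cell (1,5): code 0100 → (1.613,6.000)–(2.000,5.701)
cell (1,6): code 1100 → (1.186,7.000)–(1.613,6.000)
cell (1,7): code 1000 → (2.000,7.970)–(1.186,7.000)
cell (2,5): code 0110 → (2.000,5.701)–(3.000,5.741)
cell (2,7): code 1001 → (3.000,7.847)–(2.000,7.970)
cell (3,5): code 0010 → (3.000,5.741)–(3.276,6.000)
cell (3,6): code 0011 → (3.276,6.000)–(3.636,7.000)
cell (3,7): code 0001 → (3.636,7.000)–(3.000,7.847)
total: 8 segments, chained into 1 closed loop(s), length Σ = 7.351184

segments=8 loops=1 length=7.351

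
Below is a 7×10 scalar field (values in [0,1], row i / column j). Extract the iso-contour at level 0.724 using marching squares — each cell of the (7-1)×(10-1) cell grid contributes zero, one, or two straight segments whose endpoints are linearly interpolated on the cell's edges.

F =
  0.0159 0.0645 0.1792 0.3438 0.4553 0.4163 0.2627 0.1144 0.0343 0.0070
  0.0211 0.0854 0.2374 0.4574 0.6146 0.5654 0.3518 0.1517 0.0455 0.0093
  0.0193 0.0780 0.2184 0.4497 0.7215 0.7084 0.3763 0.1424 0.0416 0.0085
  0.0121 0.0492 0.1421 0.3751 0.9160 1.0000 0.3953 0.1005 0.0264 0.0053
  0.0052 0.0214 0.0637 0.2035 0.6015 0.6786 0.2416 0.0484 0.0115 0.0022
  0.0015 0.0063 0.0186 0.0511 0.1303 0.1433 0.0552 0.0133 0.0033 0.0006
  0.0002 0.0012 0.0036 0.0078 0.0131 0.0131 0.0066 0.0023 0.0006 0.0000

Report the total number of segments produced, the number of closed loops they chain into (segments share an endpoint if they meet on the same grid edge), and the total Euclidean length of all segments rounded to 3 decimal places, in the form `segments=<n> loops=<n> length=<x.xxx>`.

segments=6 loops=1 length=5.810

cell (2,3): code 0100 → (2.013,4.000)–(3.000,3.645)
cell (2,4): code 1100 → (2.053,5.000)–(2.013,4.000)
cell (2,5): code 1000 → (3.000,5.456)–(2.053,5.000)
cell (3,3): code 0010 → (3.000,3.645)–(3.610,4.000)
cell (3,4): code 0011 → (3.610,4.000)–(3.859,5.000)
cell (3,5): code 0001 → (3.859,5.000)–(3.000,5.456)
total: 6 segments, chained into 1 closed loop(s), length Σ = 5.809701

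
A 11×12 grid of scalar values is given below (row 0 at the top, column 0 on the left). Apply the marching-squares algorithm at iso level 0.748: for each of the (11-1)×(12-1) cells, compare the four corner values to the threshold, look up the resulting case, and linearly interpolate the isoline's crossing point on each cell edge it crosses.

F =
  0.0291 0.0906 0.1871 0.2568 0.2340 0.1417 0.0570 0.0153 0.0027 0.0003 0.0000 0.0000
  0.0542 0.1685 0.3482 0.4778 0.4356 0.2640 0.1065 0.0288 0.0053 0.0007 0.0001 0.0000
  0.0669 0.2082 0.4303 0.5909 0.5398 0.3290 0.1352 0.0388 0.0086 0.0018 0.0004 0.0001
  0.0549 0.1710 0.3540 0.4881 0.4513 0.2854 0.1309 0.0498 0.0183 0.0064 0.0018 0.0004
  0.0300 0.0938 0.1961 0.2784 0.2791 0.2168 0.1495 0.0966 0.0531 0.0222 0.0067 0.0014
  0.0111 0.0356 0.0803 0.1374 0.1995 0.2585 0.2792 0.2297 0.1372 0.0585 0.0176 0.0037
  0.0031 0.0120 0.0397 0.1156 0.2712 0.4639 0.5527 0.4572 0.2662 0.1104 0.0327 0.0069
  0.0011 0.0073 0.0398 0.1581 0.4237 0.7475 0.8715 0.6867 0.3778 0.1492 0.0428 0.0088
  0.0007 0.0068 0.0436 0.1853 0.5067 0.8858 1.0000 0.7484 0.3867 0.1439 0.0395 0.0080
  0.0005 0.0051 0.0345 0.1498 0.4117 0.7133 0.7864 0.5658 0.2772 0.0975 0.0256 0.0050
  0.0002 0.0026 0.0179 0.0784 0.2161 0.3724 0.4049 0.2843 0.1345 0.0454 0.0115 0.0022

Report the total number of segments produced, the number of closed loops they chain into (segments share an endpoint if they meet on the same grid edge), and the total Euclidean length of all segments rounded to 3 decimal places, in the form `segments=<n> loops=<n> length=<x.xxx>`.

segments=12 loops=1 length=7.388

cell (6,5): code 0100 → (6.613,6.000)–(7.000,5.004)
cell (6,6): code 1000 → (7.000,6.668)–(6.613,6.000)
cell (7,4): code 0100 → (7.004,5.000)–(8.000,4.637)
cell (7,5): code 1110 → (7.000,5.004)–(7.004,5.000)
cell (7,6): code 1101 → (7.994,7.000)–(7.000,6.668)
cell (7,7): code 1000 → (8.000,7.001)–(7.994,7.000)
cell (8,4): code 0010 → (8.000,4.637)–(8.799,5.000)
cell (8,5): code 0111 → (8.799,5.000)–(9.000,5.475)
cell (8,6): code 1011 → (9.000,6.174)–(8.002,7.000)
cell (8,7): code 0001 → (8.002,7.000)–(8.000,7.001)
cell (9,5): code 0010 → (9.000,5.475)–(9.101,6.000)
cell (9,6): code 0001 → (9.101,6.000)–(9.000,6.174)
total: 12 segments, chained into 1 closed loop(s), length Σ = 7.388042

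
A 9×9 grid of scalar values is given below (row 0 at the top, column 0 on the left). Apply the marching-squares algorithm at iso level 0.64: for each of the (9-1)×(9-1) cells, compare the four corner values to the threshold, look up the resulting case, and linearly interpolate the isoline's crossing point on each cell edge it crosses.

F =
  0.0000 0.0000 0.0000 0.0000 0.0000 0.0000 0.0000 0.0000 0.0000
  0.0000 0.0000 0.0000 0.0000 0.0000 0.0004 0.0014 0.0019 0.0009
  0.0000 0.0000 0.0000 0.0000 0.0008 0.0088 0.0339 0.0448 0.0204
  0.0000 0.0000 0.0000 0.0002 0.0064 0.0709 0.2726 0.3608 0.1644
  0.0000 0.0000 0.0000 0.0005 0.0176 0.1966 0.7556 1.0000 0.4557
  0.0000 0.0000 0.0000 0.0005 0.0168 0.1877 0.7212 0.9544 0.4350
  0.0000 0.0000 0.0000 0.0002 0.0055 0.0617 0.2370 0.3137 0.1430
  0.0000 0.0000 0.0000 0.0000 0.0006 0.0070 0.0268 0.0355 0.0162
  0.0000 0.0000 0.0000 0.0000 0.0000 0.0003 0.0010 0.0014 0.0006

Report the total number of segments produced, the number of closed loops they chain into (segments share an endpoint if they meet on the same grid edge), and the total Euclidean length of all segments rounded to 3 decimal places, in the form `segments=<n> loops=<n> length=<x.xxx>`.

cell (3,5): code 0100 → (3.761,6.000)–(4.000,5.793)
cell (3,6): code 1100 → (3.437,7.000)–(3.761,6.000)
cell (3,7): code 1000 → (4.000,7.661)–(3.437,7.000)
cell (4,5): code 0110 → (4.000,5.793)–(5.000,5.848)
cell (4,7): code 1001 → (5.000,7.605)–(4.000,7.661)
cell (5,5): code 0010 → (5.000,5.848)–(5.168,6.000)
cell (5,6): code 0011 → (5.168,6.000)–(5.491,7.000)
cell (5,7): code 0001 → (5.491,7.000)–(5.000,7.605)
total: 8 segments, chained into 1 closed loop(s), length Σ = 6.295785

segments=8 loops=1 length=6.296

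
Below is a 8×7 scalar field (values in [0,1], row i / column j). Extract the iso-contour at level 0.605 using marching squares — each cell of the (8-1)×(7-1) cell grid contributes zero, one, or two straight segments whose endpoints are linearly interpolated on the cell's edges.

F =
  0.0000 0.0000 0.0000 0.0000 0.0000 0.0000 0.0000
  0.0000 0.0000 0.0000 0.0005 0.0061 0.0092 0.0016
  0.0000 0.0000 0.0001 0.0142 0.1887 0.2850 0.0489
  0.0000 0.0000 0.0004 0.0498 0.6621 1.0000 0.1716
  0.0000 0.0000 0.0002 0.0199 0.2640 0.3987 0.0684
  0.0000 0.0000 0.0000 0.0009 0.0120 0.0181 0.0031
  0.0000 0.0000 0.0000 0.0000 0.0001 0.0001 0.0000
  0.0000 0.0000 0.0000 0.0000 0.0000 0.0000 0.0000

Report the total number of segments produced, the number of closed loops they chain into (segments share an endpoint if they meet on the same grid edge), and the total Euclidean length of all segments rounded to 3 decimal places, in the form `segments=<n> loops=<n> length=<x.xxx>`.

segments=6 loops=1 length=4.078

cell (2,3): code 0100 → (2.879,4.000)–(3.000,3.907)
cell (2,4): code 1100 → (2.448,5.000)–(2.879,4.000)
cell (2,5): code 1000 → (3.000,5.477)–(2.448,5.000)
cell (3,3): code 0010 → (3.000,3.907)–(3.143,4.000)
cell (3,4): code 0011 → (3.143,4.000)–(3.657,5.000)
cell (3,5): code 0001 → (3.657,5.000)–(3.000,5.477)
total: 6 segments, chained into 1 closed loop(s), length Σ = 4.078414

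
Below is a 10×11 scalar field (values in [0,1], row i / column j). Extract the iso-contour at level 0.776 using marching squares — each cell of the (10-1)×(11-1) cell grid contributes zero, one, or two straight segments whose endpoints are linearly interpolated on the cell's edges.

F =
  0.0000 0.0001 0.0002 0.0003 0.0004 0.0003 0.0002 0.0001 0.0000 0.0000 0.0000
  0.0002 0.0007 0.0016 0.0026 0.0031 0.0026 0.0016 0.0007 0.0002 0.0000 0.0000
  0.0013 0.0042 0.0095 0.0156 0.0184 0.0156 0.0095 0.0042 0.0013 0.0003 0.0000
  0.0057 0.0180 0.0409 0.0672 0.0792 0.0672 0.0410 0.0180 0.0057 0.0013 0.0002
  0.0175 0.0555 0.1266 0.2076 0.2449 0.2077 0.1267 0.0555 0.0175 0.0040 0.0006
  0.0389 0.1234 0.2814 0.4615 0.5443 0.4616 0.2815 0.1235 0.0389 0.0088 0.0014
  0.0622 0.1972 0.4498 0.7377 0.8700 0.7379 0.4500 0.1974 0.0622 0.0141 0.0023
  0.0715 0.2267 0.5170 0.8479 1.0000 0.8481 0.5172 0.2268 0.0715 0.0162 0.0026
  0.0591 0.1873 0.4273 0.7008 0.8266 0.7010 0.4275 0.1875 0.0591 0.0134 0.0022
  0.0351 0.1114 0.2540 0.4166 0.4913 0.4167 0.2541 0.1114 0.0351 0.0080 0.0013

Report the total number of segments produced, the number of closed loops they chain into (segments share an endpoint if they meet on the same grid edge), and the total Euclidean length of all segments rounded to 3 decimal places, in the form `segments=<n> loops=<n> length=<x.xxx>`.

segments=12 loops=1 length=7.317

cell (5,3): code 0100 → (5.711,4.000)–(6.000,3.289)
cell (5,4): code 1000 → (6.000,4.712)–(5.711,4.000)
cell (6,2): code 0100 → (6.348,3.000)–(7.000,2.783)
cell (6,3): code 1110 → (6.000,3.289)–(6.348,3.000)
cell (6,4): code 1101 → (6.346,5.000)–(6.000,4.712)
cell (6,5): code 1000 → (7.000,5.218)–(6.346,5.000)
cell (7,2): code 0010 → (7.000,2.783)–(7.489,3.000)
cell (7,3): code 0111 → (7.489,3.000)–(8.000,3.598)
cell (7,4): code 1011 → (8.000,4.403)–(7.490,5.000)
cell (7,5): code 0001 → (7.490,5.000)–(7.000,5.218)
cell (8,3): code 0010 → (8.000,3.598)–(8.151,4.000)
cell (8,4): code 0001 → (8.151,4.000)–(8.000,4.403)
total: 12 segments, chained into 1 closed loop(s), length Σ = 7.317462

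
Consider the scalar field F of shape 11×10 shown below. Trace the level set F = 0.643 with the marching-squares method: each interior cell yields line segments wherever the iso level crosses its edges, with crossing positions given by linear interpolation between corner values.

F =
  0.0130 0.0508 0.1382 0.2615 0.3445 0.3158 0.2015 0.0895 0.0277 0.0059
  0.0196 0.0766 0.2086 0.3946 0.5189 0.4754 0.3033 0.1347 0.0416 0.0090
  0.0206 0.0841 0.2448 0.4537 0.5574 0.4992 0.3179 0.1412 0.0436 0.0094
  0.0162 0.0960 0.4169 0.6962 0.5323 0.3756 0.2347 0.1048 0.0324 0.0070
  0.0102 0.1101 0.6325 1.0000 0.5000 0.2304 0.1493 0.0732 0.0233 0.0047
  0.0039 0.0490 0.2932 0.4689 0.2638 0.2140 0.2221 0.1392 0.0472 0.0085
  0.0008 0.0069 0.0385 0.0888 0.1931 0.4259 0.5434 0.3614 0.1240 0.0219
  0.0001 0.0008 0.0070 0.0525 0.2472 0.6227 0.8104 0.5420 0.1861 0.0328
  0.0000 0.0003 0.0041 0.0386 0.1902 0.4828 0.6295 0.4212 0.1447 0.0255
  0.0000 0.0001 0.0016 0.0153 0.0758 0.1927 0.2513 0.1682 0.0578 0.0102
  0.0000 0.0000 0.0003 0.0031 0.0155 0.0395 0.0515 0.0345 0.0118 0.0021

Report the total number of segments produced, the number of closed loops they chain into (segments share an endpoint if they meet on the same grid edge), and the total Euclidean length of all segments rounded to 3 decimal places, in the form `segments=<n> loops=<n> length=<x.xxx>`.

cell (2,2): code 0100 → (2.781,3.000)–(3.000,2.810)
cell (2,3): code 1000 → (3.000,3.325)–(2.781,3.000)
cell (3,2): code 0110 → (3.000,2.810)–(4.000,2.029)
cell (3,3): code 1001 → (4.000,3.714)–(3.000,3.325)
cell (4,2): code 0010 → (4.000,2.029)–(4.672,3.000)
cell (4,3): code 0001 → (4.672,3.000)–(4.000,3.714)
cell (6,5): code 0100 → (6.373,6.000)–(7.000,5.108)
cell (6,6): code 1000 → (7.000,6.624)–(6.373,6.000)
cell (7,5): code 0010 → (7.000,5.108)–(7.925,6.000)
cell (7,6): code 0001 → (7.925,6.000)–(7.000,6.624)
total: 10 segments, chained into 2 closed loop(s), length Σ = 9.561866

segments=10 loops=2 length=9.562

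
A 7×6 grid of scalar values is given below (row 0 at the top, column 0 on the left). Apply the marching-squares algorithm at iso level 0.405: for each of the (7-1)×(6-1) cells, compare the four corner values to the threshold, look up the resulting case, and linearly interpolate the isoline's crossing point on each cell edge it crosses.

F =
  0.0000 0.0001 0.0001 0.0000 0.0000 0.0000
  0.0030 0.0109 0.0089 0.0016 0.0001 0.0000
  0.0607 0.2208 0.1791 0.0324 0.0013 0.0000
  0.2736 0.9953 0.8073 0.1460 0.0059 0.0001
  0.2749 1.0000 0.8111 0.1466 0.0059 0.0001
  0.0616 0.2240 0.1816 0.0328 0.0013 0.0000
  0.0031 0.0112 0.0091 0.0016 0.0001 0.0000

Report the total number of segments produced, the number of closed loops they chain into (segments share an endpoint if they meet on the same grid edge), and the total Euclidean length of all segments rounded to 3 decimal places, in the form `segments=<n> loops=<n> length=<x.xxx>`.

segments=8 loops=1 length=8.028

cell (2,0): code 0100 → (2.238,1.000)–(3.000,0.182)
cell (2,1): code 1100 → (2.360,2.000)–(2.238,1.000)
cell (2,2): code 1000 → (3.000,2.608)–(2.360,2.000)
cell (3,0): code 0110 → (3.000,0.182)–(4.000,0.179)
cell (3,2): code 1001 → (4.000,2.611)–(3.000,2.608)
cell (4,0): code 0010 → (4.000,0.179)–(4.767,1.000)
cell (4,1): code 0011 → (4.767,1.000)–(4.645,2.000)
cell (4,2): code 0001 → (4.645,2.000)–(4.000,2.611)
total: 8 segments, chained into 1 closed loop(s), length Σ = 8.027733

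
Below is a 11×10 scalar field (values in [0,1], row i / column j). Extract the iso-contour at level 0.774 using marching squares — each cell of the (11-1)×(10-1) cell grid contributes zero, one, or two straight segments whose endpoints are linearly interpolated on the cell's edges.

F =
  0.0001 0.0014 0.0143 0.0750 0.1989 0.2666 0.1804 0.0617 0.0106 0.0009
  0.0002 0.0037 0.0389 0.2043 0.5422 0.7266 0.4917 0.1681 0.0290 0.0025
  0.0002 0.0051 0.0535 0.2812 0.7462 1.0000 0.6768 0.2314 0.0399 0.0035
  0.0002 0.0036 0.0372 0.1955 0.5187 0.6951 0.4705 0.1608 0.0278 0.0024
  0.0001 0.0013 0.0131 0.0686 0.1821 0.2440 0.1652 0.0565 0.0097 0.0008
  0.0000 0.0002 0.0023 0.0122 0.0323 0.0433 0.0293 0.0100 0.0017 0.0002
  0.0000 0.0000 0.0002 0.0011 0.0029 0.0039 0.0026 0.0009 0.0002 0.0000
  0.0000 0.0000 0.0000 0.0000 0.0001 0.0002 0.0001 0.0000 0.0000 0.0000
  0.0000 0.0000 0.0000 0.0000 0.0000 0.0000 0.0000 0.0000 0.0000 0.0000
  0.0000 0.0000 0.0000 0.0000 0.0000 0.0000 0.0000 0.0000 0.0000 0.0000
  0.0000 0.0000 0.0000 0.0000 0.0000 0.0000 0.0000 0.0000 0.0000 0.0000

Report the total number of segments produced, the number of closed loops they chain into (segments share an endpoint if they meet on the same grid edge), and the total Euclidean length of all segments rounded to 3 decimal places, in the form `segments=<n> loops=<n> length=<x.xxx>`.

segments=4 loops=1 length=4.475

cell (1,4): code 0100 → (1.173,5.000)–(2.000,4.110)
cell (1,5): code 1000 → (2.000,5.699)–(1.173,5.000)
cell (2,4): code 0010 → (2.000,4.110)–(2.741,5.000)
cell (2,5): code 0001 → (2.741,5.000)–(2.000,5.699)
total: 4 segments, chained into 1 closed loop(s), length Σ = 4.475327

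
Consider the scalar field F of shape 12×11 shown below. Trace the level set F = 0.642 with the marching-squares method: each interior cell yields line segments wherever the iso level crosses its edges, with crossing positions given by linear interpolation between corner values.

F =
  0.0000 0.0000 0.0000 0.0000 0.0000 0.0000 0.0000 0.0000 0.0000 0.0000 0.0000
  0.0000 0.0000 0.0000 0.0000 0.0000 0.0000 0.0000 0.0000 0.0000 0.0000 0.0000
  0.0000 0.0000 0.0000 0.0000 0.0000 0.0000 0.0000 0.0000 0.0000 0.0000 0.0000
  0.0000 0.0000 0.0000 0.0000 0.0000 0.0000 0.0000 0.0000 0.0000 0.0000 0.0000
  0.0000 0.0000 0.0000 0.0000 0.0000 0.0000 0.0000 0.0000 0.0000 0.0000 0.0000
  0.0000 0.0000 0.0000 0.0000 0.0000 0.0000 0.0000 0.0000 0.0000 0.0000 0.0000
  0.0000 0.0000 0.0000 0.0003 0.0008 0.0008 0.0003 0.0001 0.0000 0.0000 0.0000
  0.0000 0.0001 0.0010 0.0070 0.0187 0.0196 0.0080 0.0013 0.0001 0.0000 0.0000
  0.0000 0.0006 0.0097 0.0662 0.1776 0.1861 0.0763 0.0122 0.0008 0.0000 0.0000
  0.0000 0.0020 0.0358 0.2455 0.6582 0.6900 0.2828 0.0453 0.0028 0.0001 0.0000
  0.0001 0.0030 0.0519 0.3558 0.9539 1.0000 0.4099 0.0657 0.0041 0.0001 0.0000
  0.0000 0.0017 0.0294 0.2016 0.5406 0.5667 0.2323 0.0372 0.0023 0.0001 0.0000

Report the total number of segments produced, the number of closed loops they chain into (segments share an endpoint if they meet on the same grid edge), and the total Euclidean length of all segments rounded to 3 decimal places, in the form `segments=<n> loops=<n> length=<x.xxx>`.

cell (8,3): code 0100 → (8.966,4.000)–(9.000,3.961)
cell (8,4): code 1100 → (8.905,5.000)–(8.966,4.000)
cell (8,5): code 1000 → (9.000,5.118)–(8.905,5.000)
cell (9,3): code 0110 → (9.000,3.961)–(10.000,3.479)
cell (9,5): code 1001 → (10.000,5.607)–(9.000,5.118)
cell (10,3): code 0010 → (10.000,3.479)–(10.755,4.000)
cell (10,4): code 0011 → (10.755,4.000)–(10.826,5.000)
cell (10,5): code 0001 → (10.826,5.000)–(10.000,5.607)
total: 8 segments, chained into 1 closed loop(s), length Σ = 6.373358

segments=8 loops=1 length=6.373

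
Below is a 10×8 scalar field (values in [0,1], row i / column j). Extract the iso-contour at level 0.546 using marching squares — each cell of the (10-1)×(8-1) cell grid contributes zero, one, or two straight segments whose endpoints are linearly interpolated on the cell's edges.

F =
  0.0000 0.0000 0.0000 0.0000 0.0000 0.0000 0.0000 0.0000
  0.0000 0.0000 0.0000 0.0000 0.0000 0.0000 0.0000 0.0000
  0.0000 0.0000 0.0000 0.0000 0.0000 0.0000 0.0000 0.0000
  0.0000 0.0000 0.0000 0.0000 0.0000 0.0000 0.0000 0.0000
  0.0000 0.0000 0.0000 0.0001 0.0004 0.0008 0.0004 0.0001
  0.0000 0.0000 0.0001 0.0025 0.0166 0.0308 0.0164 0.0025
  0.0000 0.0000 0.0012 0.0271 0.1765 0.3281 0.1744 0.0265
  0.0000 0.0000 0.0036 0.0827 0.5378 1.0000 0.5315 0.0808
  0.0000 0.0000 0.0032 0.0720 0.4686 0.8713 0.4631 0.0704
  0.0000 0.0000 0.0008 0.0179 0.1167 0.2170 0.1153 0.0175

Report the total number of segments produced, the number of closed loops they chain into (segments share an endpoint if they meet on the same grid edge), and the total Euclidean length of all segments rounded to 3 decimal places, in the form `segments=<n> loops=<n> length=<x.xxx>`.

segments=6 loops=1 length=6.291

cell (6,4): code 0100 → (6.324,5.000)–(7.000,4.018)
cell (6,5): code 1000 → (7.000,5.969)–(6.324,5.000)
cell (7,4): code 0110 → (7.000,4.018)–(8.000,4.192)
cell (7,5): code 1001 → (8.000,5.797)–(7.000,5.969)
cell (8,4): code 0010 → (8.000,4.192)–(8.497,5.000)
cell (8,5): code 0001 → (8.497,5.000)–(8.000,5.797)
total: 6 segments, chained into 1 closed loop(s), length Σ = 6.291217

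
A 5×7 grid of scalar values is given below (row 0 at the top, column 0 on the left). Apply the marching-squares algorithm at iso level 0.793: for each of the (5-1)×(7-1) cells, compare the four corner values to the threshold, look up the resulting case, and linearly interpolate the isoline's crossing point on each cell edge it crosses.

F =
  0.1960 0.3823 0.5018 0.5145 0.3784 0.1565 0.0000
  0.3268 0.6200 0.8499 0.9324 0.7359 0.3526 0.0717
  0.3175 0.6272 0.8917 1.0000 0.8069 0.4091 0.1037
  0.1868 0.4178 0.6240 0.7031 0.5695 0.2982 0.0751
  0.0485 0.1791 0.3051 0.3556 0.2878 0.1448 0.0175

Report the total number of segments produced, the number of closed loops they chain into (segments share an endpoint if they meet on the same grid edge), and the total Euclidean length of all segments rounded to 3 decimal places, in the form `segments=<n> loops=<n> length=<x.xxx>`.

segments=10 loops=1 length=6.989

cell (0,1): code 0100 → (0.837,2.000)–(1.000,1.753)
cell (0,2): code 1100 → (0.666,3.000)–(0.837,2.000)
cell (0,3): code 1000 → (1.000,3.709)–(0.666,3.000)
cell (1,1): code 0110 → (1.000,1.753)–(2.000,1.627)
cell (1,3): code 1101 → (1.804,4.000)–(1.000,3.709)
cell (1,4): code 1000 → (2.000,4.035)–(1.804,4.000)
cell (2,1): code 0010 → (2.000,1.627)–(2.369,2.000)
cell (2,2): code 0011 → (2.369,2.000)–(2.697,3.000)
cell (2,3): code 0011 → (2.697,3.000)–(2.059,4.000)
cell (2,4): code 0001 → (2.059,4.000)–(2.000,4.035)
total: 10 segments, chained into 1 closed loop(s), length Σ = 6.988623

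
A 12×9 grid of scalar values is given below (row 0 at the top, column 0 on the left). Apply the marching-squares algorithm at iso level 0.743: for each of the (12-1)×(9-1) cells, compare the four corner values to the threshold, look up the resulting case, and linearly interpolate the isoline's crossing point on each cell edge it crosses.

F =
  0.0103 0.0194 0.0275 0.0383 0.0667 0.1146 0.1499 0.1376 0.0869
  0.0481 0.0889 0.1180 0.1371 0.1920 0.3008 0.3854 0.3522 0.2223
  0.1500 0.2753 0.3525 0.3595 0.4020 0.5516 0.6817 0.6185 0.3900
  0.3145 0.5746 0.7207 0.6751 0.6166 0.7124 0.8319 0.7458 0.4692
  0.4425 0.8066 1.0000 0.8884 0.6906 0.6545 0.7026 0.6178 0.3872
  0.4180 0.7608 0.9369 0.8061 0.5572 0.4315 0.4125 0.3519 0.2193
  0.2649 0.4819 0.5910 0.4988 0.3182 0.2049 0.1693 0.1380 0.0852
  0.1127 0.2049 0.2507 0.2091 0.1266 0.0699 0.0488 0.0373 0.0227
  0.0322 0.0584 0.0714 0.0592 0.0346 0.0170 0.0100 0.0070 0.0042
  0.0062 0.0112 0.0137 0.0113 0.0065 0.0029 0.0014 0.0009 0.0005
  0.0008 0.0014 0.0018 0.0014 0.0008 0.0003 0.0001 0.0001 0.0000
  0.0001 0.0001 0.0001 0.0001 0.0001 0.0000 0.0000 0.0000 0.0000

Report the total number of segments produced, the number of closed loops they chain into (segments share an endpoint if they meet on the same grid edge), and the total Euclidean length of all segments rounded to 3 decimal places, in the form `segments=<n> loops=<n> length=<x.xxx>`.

cell (2,5): code 0100 → (2.408,6.000)–(3.000,5.256)
cell (2,6): code 1100 → (2.978,7.000)–(2.408,6.000)
cell (2,7): code 1000 → (3.000,7.010)–(2.978,7.000)
cell (3,0): code 0100 → (3.726,1.000)–(4.000,0.825)
cell (3,1): code 1100 → (3.080,2.000)–(3.726,1.000)
cell (3,2): code 1100 → (3.318,3.000)–(3.080,2.000)
cell (3,3): code 1000 → (4.000,3.735)–(3.318,3.000)
cell (3,5): code 0010 → (3.000,5.256)–(3.688,6.000)
cell (3,6): code 0011 → (3.688,6.000)–(3.022,7.000)
cell (3,7): code 0001 → (3.022,7.000)–(3.000,7.010)
cell (4,0): code 0110 → (4.000,0.825)–(5.000,0.948)
cell (4,3): code 1001 → (5.000,3.254)–(4.000,3.735)
cell (5,0): code 0010 → (5.000,0.948)–(5.064,1.000)
cell (5,1): code 0011 → (5.064,1.000)–(5.561,2.000)
cell (5,2): code 0011 → (5.561,2.000)–(5.205,3.000)
cell (5,3): code 0001 → (5.205,3.000)–(5.000,3.254)
total: 16 segments, chained into 2 closed loop(s), length Σ = 12.614132

segments=16 loops=2 length=12.614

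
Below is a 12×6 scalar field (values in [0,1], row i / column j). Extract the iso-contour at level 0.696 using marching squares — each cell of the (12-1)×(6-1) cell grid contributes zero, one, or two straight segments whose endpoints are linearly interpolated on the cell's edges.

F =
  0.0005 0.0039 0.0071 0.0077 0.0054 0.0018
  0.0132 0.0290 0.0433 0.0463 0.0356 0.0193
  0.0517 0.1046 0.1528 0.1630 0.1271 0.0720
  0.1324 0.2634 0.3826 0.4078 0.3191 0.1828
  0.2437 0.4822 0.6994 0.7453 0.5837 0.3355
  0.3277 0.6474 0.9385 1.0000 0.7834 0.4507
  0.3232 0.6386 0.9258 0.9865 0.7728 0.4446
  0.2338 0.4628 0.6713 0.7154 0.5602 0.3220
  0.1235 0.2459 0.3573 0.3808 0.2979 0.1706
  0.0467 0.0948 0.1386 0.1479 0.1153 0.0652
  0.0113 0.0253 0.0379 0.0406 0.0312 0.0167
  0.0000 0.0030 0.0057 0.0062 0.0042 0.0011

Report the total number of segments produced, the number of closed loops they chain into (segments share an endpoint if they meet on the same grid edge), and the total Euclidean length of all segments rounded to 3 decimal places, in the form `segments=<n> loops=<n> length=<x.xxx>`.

cell (3,1): code 0100 → (3.989,2.000)–(4.000,1.984)
cell (3,2): code 1100 → (3.854,3.000)–(3.989,2.000)
cell (3,3): code 1000 → (4.000,3.305)–(3.854,3.000)
cell (4,1): code 0110 → (4.000,1.984)–(5.000,1.167)
cell (4,3): code 1101 → (4.562,4.000)–(4.000,3.305)
cell (4,4): code 1000 → (5.000,4.263)–(4.562,4.000)
cell (5,1): code 0110 → (5.000,1.167)–(6.000,1.200)
cell (5,4): code 1001 → (6.000,4.234)–(5.000,4.263)
cell (6,1): code 0010 → (6.000,1.200)–(6.903,2.000)
cell (6,2): code 0111 → (6.903,2.000)–(7.000,2.560)
cell (6,3): code 1011 → (7.000,3.125)–(6.361,4.000)
cell (6,4): code 0001 → (6.361,4.000)–(6.000,4.234)
cell (7,2): code 0010 → (7.000,2.560)–(7.058,3.000)
cell (7,3): code 0001 → (7.058,3.000)–(7.000,3.125)
total: 14 segments, chained into 1 closed loop(s), length Σ = 9.933407

segments=14 loops=1 length=9.933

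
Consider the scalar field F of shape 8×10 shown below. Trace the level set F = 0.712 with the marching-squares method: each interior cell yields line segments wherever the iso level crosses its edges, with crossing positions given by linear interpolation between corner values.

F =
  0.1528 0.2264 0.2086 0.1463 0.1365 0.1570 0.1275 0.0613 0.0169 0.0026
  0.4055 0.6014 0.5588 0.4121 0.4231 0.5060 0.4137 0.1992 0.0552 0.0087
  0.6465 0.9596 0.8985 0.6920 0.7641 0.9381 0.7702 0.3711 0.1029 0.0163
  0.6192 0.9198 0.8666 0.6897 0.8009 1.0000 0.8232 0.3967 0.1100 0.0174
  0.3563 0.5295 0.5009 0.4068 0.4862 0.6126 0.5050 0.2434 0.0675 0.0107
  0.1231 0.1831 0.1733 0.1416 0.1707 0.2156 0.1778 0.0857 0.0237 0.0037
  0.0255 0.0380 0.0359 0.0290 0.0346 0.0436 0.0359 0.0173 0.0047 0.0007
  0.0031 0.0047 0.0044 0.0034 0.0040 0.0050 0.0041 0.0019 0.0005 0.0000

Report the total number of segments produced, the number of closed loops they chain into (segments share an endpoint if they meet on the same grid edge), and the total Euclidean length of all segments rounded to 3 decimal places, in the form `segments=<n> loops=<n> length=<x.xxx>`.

segments=18 loops=2 length=16.528

cell (1,0): code 0100 → (1.309,1.000)–(2.000,0.209)
cell (1,1): code 1100 → (1.451,2.000)–(1.309,1.000)
cell (1,2): code 1000 → (2.000,2.903)–(1.451,2.000)
cell (1,3): code 0100 → (1.847,4.000)–(2.000,3.277)
cell (1,4): code 1100 → (1.477,5.000)–(1.847,4.000)
cell (1,5): code 1100 → (1.837,6.000)–(1.477,5.000)
cell (1,6): code 1000 → (2.000,6.146)–(1.837,6.000)
cell (2,0): code 0110 → (2.000,0.209)–(3.000,0.309)
cell (2,2): code 1001 → (3.000,2.874)–(2.000,2.903)
cell (2,3): code 0110 → (2.000,3.277)–(3.000,3.201)
cell (2,6): code 1001 → (3.000,6.261)–(2.000,6.146)
cell (3,0): code 0010 → (3.000,0.309)–(3.532,1.000)
cell (3,1): code 0011 → (3.532,1.000)–(3.423,2.000)
cell (3,2): code 0001 → (3.423,2.000)–(3.000,2.874)
cell (3,3): code 0010 → (3.000,3.201)–(3.282,4.000)
cell (3,4): code 0011 → (3.282,4.000)–(3.743,5.000)
cell (3,5): code 0011 → (3.743,5.000)–(3.349,6.000)
cell (3,6): code 0001 → (3.349,6.000)–(3.000,6.261)
total: 18 segments, chained into 2 closed loop(s), length Σ = 16.528121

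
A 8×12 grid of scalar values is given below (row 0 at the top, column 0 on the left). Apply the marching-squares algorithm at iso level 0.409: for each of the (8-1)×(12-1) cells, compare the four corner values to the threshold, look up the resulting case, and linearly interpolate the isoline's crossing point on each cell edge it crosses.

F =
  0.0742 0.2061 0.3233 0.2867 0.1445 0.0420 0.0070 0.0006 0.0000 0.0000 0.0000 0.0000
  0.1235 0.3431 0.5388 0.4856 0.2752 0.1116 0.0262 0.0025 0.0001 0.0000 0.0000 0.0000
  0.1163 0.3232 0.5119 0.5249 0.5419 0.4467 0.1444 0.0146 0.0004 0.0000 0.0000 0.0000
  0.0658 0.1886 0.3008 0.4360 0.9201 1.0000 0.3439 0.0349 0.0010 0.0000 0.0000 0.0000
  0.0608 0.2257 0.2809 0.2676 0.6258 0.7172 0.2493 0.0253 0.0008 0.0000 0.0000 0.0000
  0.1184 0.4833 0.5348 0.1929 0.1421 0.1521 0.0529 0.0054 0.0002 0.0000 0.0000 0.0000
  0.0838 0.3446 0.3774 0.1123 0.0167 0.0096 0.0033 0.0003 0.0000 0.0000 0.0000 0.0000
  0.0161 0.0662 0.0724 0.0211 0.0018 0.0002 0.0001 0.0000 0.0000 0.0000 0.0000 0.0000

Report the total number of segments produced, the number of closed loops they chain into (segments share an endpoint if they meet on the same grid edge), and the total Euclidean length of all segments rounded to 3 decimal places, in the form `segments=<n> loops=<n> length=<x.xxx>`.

cell (0,1): code 0100 → (0.398,2.000)–(1.000,1.337)
cell (0,2): code 1100 → (0.615,3.000)–(0.398,2.000)
cell (0,3): code 1000 → (1.000,3.364)–(0.615,3.000)
cell (1,1): code 0110 → (1.000,1.337)–(2.000,1.455)
cell (1,3): code 1101 → (1.502,4.000)–(1.000,3.364)
cell (1,4): code 1100 → (1.887,5.000)–(1.502,4.000)
cell (1,5): code 1000 → (2.000,5.125)–(1.887,5.000)
cell (2,1): code 0010 → (2.000,1.455)–(2.487,2.000)
cell (2,2): code 0111 → (2.487,2.000)–(3.000,2.800)
cell (2,5): code 1001 → (3.000,5.901)–(2.000,5.125)
cell (3,2): code 0010 → (3.000,2.800)–(3.160,3.000)
cell (3,3): code 0111 → (3.160,3.000)–(4.000,3.395)
cell (3,5): code 1001 → (4.000,5.659)–(3.000,5.901)
cell (4,0): code 0100 → (4.712,1.000)–(5.000,0.796)
cell (4,1): code 1100 → (4.505,2.000)–(4.712,1.000)
cell (4,2): code 1000 → (5.000,2.368)–(4.505,2.000)
cell (4,3): code 0010 → (4.000,3.395)–(4.448,4.000)
cell (4,4): code 0011 → (4.448,4.000)–(4.545,5.000)
cell (4,5): code 0001 → (4.545,5.000)–(4.000,5.659)
cell (5,0): code 0010 → (5.000,0.796)–(5.536,1.000)
cell (5,1): code 0011 → (5.536,1.000)–(5.799,2.000)
cell (5,2): code 0001 → (5.799,2.000)–(5.000,2.368)
total: 22 segments, chained into 2 closed loop(s), length Σ = 17.757892

segments=22 loops=2 length=17.758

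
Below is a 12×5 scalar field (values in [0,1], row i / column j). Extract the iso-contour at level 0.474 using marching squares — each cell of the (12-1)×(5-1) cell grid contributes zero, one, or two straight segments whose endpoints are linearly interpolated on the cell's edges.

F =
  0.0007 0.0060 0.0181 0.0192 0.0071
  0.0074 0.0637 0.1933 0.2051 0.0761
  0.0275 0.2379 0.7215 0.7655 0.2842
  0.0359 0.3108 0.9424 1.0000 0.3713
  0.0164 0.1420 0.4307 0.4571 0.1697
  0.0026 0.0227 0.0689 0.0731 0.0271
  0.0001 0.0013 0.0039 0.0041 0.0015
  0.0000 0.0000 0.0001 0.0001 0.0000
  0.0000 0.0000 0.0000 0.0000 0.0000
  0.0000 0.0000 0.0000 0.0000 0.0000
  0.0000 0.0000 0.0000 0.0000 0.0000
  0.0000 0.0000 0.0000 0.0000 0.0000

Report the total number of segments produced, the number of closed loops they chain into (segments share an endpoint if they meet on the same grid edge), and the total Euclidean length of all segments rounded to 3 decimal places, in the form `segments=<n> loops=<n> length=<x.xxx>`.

cell (1,1): code 0100 → (1.531,2.000)–(2.000,1.488)
cell (1,2): code 1100 → (1.480,3.000)–(1.531,2.000)
cell (1,3): code 1000 → (2.000,3.606)–(1.480,3.000)
cell (2,1): code 0110 → (2.000,1.488)–(3.000,1.258)
cell (2,3): code 1001 → (3.000,3.837)–(2.000,3.606)
cell (3,1): code 0010 → (3.000,1.258)–(3.915,2.000)
cell (3,2): code 0011 → (3.915,2.000)–(3.969,3.000)
cell (3,3): code 0001 → (3.969,3.000)–(3.000,3.837)
total: 8 segments, chained into 1 closed loop(s), length Σ = 8.005623

segments=8 loops=1 length=8.006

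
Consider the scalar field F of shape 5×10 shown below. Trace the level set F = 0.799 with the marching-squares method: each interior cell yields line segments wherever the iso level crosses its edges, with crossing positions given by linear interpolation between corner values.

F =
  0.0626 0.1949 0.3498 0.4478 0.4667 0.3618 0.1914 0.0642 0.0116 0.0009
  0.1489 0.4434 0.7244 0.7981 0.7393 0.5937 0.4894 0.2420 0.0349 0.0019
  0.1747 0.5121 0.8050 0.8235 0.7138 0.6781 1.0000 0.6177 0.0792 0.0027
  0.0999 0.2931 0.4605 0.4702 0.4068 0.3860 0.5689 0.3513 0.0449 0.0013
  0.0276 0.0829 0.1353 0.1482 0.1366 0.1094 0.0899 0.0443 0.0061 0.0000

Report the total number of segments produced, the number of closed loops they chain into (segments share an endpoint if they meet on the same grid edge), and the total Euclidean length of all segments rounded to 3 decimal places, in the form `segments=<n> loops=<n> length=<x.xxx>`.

cell (1,1): code 0100 → (1.926,2.000)–(2.000,1.980)
cell (1,2): code 1100 → (1.035,3.000)–(1.926,2.000)
cell (1,3): code 1000 → (2.000,3.223)–(1.035,3.000)
cell (1,5): code 0100 → (1.606,6.000)–(2.000,5.376)
cell (1,6): code 1000 → (2.000,6.526)–(1.606,6.000)
cell (2,1): code 0010 → (2.000,1.980)–(2.017,2.000)
cell (2,2): code 0011 → (2.017,2.000)–(2.069,3.000)
cell (2,3): code 0001 → (2.069,3.000)–(2.000,3.223)
cell (2,5): code 0010 → (2.000,5.376)–(2.466,6.000)
cell (2,6): code 0001 → (2.466,6.000)–(2.000,6.526)
total: 10 segments, chained into 2 closed loop(s), length Σ = 6.545119

segments=10 loops=2 length=6.545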